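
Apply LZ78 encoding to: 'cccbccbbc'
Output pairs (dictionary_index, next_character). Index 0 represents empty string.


LZ78 encoding steps:
Dictionary: {0: ''}
Step 1: w='' (idx 0), next='c' -> output (0, 'c'), add 'c' as idx 1
Step 2: w='c' (idx 1), next='c' -> output (1, 'c'), add 'cc' as idx 2
Step 3: w='' (idx 0), next='b' -> output (0, 'b'), add 'b' as idx 3
Step 4: w='cc' (idx 2), next='b' -> output (2, 'b'), add 'ccb' as idx 4
Step 5: w='b' (idx 3), next='c' -> output (3, 'c'), add 'bc' as idx 5


Encoded: [(0, 'c'), (1, 'c'), (0, 'b'), (2, 'b'), (3, 'c')]


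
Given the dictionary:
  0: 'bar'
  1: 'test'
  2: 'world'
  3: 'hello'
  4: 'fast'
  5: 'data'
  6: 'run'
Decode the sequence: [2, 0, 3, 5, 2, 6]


Look up each index in the dictionary:
  2 -> 'world'
  0 -> 'bar'
  3 -> 'hello'
  5 -> 'data'
  2 -> 'world'
  6 -> 'run'

Decoded: "world bar hello data world run"


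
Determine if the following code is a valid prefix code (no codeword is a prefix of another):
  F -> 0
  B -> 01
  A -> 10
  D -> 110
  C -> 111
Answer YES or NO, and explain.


Checking each pair (does one codeword prefix another?):
  F='0' vs B='01': prefix -- VIOLATION

NO -- this is NOT a valid prefix code. F (0) is a prefix of B (01).


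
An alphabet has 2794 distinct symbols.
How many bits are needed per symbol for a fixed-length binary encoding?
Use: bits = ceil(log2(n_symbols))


log2(2794) = 11.4481
Bracket: 2^11 = 2048 < 2794 <= 2^12 = 4096
So ceil(log2(2794)) = 12

bits = ceil(log2(2794)) = ceil(11.4481) = 12 bits


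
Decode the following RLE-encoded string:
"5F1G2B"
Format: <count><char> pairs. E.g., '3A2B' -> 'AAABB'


Expanding each <count><char> pair:
  5F -> 'FFFFF'
  1G -> 'G'
  2B -> 'BB'

Decoded = FFFFFGBB


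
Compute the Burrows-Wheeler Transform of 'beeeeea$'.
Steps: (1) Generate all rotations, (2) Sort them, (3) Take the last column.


Rotations (sorted):
  0: $beeeeea -> last char: a
  1: a$beeeee -> last char: e
  2: beeeeea$ -> last char: $
  3: ea$beeee -> last char: e
  4: eea$beee -> last char: e
  5: eeea$bee -> last char: e
  6: eeeea$be -> last char: e
  7: eeeeea$b -> last char: b


BWT = ae$eeeeb


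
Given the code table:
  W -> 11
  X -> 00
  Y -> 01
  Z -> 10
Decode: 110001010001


Decoding:
11 -> W
00 -> X
01 -> Y
01 -> Y
00 -> X
01 -> Y


Result: WXYYXY


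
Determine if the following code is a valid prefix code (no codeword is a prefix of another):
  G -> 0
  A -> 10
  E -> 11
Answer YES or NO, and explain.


Checking each pair (does one codeword prefix another?):
  G='0' vs A='10': no prefix
  G='0' vs E='11': no prefix
  A='10' vs G='0': no prefix
  A='10' vs E='11': no prefix
  E='11' vs G='0': no prefix
  E='11' vs A='10': no prefix
No violation found over all pairs.

YES -- this is a valid prefix code. No codeword is a prefix of any other codeword.


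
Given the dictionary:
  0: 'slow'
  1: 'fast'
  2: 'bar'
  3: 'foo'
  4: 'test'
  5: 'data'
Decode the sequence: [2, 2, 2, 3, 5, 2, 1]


Look up each index in the dictionary:
  2 -> 'bar'
  2 -> 'bar'
  2 -> 'bar'
  3 -> 'foo'
  5 -> 'data'
  2 -> 'bar'
  1 -> 'fast'

Decoded: "bar bar bar foo data bar fast"


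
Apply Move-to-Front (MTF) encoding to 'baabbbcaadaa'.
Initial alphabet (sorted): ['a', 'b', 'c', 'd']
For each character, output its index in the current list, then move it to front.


MTF encoding:
'b': index 1 in ['a', 'b', 'c', 'd'] -> ['b', 'a', 'c', 'd']
'a': index 1 in ['b', 'a', 'c', 'd'] -> ['a', 'b', 'c', 'd']
'a': index 0 in ['a', 'b', 'c', 'd'] -> ['a', 'b', 'c', 'd']
'b': index 1 in ['a', 'b', 'c', 'd'] -> ['b', 'a', 'c', 'd']
'b': index 0 in ['b', 'a', 'c', 'd'] -> ['b', 'a', 'c', 'd']
'b': index 0 in ['b', 'a', 'c', 'd'] -> ['b', 'a', 'c', 'd']
'c': index 2 in ['b', 'a', 'c', 'd'] -> ['c', 'b', 'a', 'd']
'a': index 2 in ['c', 'b', 'a', 'd'] -> ['a', 'c', 'b', 'd']
'a': index 0 in ['a', 'c', 'b', 'd'] -> ['a', 'c', 'b', 'd']
'd': index 3 in ['a', 'c', 'b', 'd'] -> ['d', 'a', 'c', 'b']
'a': index 1 in ['d', 'a', 'c', 'b'] -> ['a', 'd', 'c', 'b']
'a': index 0 in ['a', 'd', 'c', 'b'] -> ['a', 'd', 'c', 'b']


Output: [1, 1, 0, 1, 0, 0, 2, 2, 0, 3, 1, 0]


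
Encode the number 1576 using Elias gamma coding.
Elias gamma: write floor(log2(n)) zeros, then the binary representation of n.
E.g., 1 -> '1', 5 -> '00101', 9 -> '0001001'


num_bits = floor(log2(1576)) + 1 = 11
leading_zeros = num_bits - 1 = 10
binary(1576) = 11000101000

Elias gamma(1576) = '0000000000' + '11000101000' = 000000000011000101000 (21 bits)


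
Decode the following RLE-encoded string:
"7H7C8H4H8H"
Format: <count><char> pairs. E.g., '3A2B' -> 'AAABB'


Expanding each <count><char> pair:
  7H -> 'HHHHHHH'
  7C -> 'CCCCCCC'
  8H -> 'HHHHHHHH'
  4H -> 'HHHH'
  8H -> 'HHHHHHHH'

Decoded = HHHHHHHCCCCCCCHHHHHHHHHHHHHHHHHHHH


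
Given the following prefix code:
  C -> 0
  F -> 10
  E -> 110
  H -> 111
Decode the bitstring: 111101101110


Decoding step by step:
Bits 111 -> H
Bits 10 -> F
Bits 110 -> E
Bits 111 -> H
Bits 0 -> C


Decoded message: HFEHC


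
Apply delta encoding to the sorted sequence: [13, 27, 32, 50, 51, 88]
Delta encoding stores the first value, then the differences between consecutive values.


First value: 13
Deltas:
  27 - 13 = 14
  32 - 27 = 5
  50 - 32 = 18
  51 - 50 = 1
  88 - 51 = 37


Delta encoded: [13, 14, 5, 18, 1, 37]


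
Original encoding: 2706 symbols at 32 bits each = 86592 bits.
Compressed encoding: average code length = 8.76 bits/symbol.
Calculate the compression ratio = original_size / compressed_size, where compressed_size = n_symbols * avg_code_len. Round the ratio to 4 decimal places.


original_size = n_symbols * orig_bits = 2706 * 32 = 86592 bits
compressed_size = n_symbols * avg_code_len = 2706 * 8.76 = 23704.56 bits
ratio = original_size / compressed_size = 86592 / 23704.56 = 3.653

Compression ratio = 3.653


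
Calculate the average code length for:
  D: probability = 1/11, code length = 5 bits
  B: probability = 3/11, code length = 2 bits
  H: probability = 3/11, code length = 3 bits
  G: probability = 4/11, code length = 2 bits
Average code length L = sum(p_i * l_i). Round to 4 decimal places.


Weighted contributions p_i * l_i:
  D: (1/11) * 5 = 5/11
  B: (3/11) * 2 = 6/11
  H: (3/11) * 3 = 9/11
  G: (4/11) * 2 = 8/11
Sum = (5 + 6 + 9 + 8)/11 = 28/11

L = 28/11 = 2.5455 bits/symbol


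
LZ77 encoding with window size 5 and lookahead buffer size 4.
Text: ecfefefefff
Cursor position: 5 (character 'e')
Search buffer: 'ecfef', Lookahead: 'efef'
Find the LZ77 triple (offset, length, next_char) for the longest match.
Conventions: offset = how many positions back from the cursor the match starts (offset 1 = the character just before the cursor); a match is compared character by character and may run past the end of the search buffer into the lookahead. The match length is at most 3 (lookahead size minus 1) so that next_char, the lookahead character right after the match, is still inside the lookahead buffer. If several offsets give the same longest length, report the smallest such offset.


Try each offset into the search buffer:
  offset=1 (pos 4, char 'f'): match length 0
  offset=2 (pos 3, char 'e'): match length 3
  offset=3 (pos 2, char 'f'): match length 0
  offset=4 (pos 1, char 'c'): match length 0
  offset=5 (pos 0, char 'e'): match length 1
Longest match has length 3 at offset 2.
next_char = character at position 5 + 3 = 8 -> 'f'

Best match: offset=2, length=3 (matching 'efe' starting at position 3)
LZ77 triple: (2, 3, 'f')


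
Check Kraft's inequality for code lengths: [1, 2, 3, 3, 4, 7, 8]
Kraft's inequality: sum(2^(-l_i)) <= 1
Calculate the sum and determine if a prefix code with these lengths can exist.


Sum = 2^(-1) + 2^(-2) + 2^(-3) + 2^(-3) + 2^(-4) + 2^(-7) + 2^(-8)
    = 0.5 + 0.25 + 0.125 + 0.125 + 0.0625 + 0.0078125 + 0.00390625
    = 275/256 = 1.07421875
Since 1.07421875 > 1, Kraft's inequality is NOT satisfied.
A prefix code with these lengths CANNOT exist.

Kraft sum = 1.07421875. Not satisfied.


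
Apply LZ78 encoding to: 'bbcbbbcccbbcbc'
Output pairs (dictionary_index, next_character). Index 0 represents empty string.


LZ78 encoding steps:
Dictionary: {0: ''}
Step 1: w='' (idx 0), next='b' -> output (0, 'b'), add 'b' as idx 1
Step 2: w='b' (idx 1), next='c' -> output (1, 'c'), add 'bc' as idx 2
Step 3: w='b' (idx 1), next='b' -> output (1, 'b'), add 'bb' as idx 3
Step 4: w='bc' (idx 2), next='c' -> output (2, 'c'), add 'bcc' as idx 4
Step 5: w='' (idx 0), next='c' -> output (0, 'c'), add 'c' as idx 5
Step 6: w='bb' (idx 3), next='c' -> output (3, 'c'), add 'bbc' as idx 6
Step 7: w='bc' (idx 2), end of input -> output (2, '')


Encoded: [(0, 'b'), (1, 'c'), (1, 'b'), (2, 'c'), (0, 'c'), (3, 'c'), (2, '')]


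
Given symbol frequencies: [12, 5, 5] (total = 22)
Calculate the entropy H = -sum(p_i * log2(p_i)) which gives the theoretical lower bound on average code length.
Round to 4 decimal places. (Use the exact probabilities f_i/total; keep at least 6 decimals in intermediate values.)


Per-symbol terms -p_i * log2(p_i) with p_i = f_i/22:
  p = 12/22 = 0.545455: log2(p) = -0.874469, -p*log2(p) = 0.476983
  p = 5/22 = 0.227273: log2(p) = -2.137504, -p*log2(p) = 0.485796
  p = 5/22 = 0.227273: log2(p) = -2.137504, -p*log2(p) = 0.485796
H = 0.476983 + 0.485796 + 0.485796 = 1.448575

H = 1.4486 bits/symbol


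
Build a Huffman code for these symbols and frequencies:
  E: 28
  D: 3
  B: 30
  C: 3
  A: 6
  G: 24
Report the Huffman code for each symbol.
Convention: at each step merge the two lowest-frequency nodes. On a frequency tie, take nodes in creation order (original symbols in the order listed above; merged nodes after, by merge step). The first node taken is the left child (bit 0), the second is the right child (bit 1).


Huffman tree construction:
Step 1: Merge D(3) + C(3) = 6
Step 2: Merge A(6) + (D+C)(6) = 12
Step 3: Merge (A+(D+C))(12) + G(24) = 36
Step 4: Merge E(28) + B(30) = 58
Step 5: Merge ((A+(D+C))+G)(36) + (E+B)(58) = 94
Read each symbol's code off the tree from the root (left child = 0, right child = 1).

Codes:
  E: 10 (length 2)
  D: 0010 (length 4)
  B: 11 (length 2)
  C: 0011 (length 4)
  A: 000 (length 3)
  G: 01 (length 2)
Average code length: 206/94 = 2.1915 bits/symbol


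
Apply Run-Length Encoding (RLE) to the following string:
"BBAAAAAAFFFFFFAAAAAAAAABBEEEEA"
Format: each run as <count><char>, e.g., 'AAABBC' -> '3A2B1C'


Scanning runs left to right:
  i=0: run of 'B' x 2 -> '2B'
  i=2: run of 'A' x 6 -> '6A'
  i=8: run of 'F' x 6 -> '6F'
  i=14: run of 'A' x 9 -> '9A'
  i=23: run of 'B' x 2 -> '2B'
  i=25: run of 'E' x 4 -> '4E'
  i=29: run of 'A' x 1 -> '1A'

RLE = 2B6A6F9A2B4E1A


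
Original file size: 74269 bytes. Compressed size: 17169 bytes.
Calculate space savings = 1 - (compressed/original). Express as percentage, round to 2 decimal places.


ratio = compressed/original = 17169/74269 = 0.231173
savings = 1 - ratio = 1 - 0.231173 = 0.768827
as a percentage: 0.768827 * 100 = 76.88%

Space savings = 1 - 17169/74269 = 76.88%


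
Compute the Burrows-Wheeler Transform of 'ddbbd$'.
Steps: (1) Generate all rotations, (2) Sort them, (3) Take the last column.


Rotations (sorted):
  0: $ddbbd -> last char: d
  1: bbd$dd -> last char: d
  2: bd$ddb -> last char: b
  3: d$ddbb -> last char: b
  4: dbbd$d -> last char: d
  5: ddbbd$ -> last char: $


BWT = ddbbd$


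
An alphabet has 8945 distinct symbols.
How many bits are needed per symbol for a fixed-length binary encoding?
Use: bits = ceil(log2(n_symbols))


log2(8945) = 13.1269
Bracket: 2^13 = 8192 < 8945 <= 2^14 = 16384
So ceil(log2(8945)) = 14

bits = ceil(log2(8945)) = ceil(13.1269) = 14 bits


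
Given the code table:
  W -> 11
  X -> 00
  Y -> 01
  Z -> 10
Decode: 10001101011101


Decoding:
10 -> Z
00 -> X
11 -> W
01 -> Y
01 -> Y
11 -> W
01 -> Y


Result: ZXWYYWY


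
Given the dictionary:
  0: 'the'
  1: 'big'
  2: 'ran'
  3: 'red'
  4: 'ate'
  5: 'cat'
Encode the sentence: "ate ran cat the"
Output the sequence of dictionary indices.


Look up each word in the dictionary:
  'ate' -> 4
  'ran' -> 2
  'cat' -> 5
  'the' -> 0

Encoded: [4, 2, 5, 0]


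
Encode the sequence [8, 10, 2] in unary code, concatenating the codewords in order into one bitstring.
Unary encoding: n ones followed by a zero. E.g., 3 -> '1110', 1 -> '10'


Encode each number as n ones followed by a terminating 0:
  8 -> 111111110 (9 bits)
  10 -> 11111111110 (11 bits)
  2 -> 110 (3 bits)
Total length = 9 + 11 + 3 = 23 bits.

Unary([8, 10, 2]) = 11111111011111111110110 (23 bits)


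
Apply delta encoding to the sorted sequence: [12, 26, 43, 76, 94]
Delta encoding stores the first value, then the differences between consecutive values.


First value: 12
Deltas:
  26 - 12 = 14
  43 - 26 = 17
  76 - 43 = 33
  94 - 76 = 18


Delta encoded: [12, 14, 17, 33, 18]


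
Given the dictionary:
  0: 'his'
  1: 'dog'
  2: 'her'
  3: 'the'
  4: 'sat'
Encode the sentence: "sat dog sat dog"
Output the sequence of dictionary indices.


Look up each word in the dictionary:
  'sat' -> 4
  'dog' -> 1
  'sat' -> 4
  'dog' -> 1

Encoded: [4, 1, 4, 1]


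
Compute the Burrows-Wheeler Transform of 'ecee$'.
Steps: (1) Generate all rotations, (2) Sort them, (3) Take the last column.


Rotations (sorted):
  0: $ecee -> last char: e
  1: cee$e -> last char: e
  2: e$ece -> last char: e
  3: ecee$ -> last char: $
  4: ee$ec -> last char: c


BWT = eee$c


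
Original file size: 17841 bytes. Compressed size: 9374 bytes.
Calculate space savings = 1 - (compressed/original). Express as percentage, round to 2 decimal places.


ratio = compressed/original = 9374/17841 = 0.525419
savings = 1 - ratio = 1 - 0.525419 = 0.474581
as a percentage: 0.474581 * 100 = 47.46%

Space savings = 1 - 9374/17841 = 47.46%


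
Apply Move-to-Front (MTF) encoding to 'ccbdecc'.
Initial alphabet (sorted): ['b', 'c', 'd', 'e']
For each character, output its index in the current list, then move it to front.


MTF encoding:
'c': index 1 in ['b', 'c', 'd', 'e'] -> ['c', 'b', 'd', 'e']
'c': index 0 in ['c', 'b', 'd', 'e'] -> ['c', 'b', 'd', 'e']
'b': index 1 in ['c', 'b', 'd', 'e'] -> ['b', 'c', 'd', 'e']
'd': index 2 in ['b', 'c', 'd', 'e'] -> ['d', 'b', 'c', 'e']
'e': index 3 in ['d', 'b', 'c', 'e'] -> ['e', 'd', 'b', 'c']
'c': index 3 in ['e', 'd', 'b', 'c'] -> ['c', 'e', 'd', 'b']
'c': index 0 in ['c', 'e', 'd', 'b'] -> ['c', 'e', 'd', 'b']


Output: [1, 0, 1, 2, 3, 3, 0]


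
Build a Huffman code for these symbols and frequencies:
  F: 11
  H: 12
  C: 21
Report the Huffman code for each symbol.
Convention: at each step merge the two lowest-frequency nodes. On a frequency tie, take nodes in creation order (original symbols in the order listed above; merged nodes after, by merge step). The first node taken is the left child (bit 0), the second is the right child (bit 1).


Huffman tree construction:
Step 1: Merge F(11) + H(12) = 23
Step 2: Merge C(21) + (F+H)(23) = 44
Read each symbol's code off the tree from the root (left child = 0, right child = 1).

Codes:
  F: 10 (length 2)
  H: 11 (length 2)
  C: 0 (length 1)
Average code length: 67/44 = 1.5227 bits/symbol


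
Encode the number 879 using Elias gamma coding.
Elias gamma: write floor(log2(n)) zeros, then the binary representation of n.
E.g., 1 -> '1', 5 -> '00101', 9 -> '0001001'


num_bits = floor(log2(879)) + 1 = 10
leading_zeros = num_bits - 1 = 9
binary(879) = 1101101111

Elias gamma(879) = '000000000' + '1101101111' = 0000000001101101111 (19 bits)


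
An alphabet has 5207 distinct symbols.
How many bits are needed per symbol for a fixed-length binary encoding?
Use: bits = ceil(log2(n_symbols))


log2(5207) = 12.3462
Bracket: 2^12 = 4096 < 5207 <= 2^13 = 8192
So ceil(log2(5207)) = 13

bits = ceil(log2(5207)) = ceil(12.3462) = 13 bits


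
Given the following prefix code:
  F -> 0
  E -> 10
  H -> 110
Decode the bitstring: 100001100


Decoding step by step:
Bits 10 -> E
Bits 0 -> F
Bits 0 -> F
Bits 0 -> F
Bits 110 -> H
Bits 0 -> F


Decoded message: EFFFHF


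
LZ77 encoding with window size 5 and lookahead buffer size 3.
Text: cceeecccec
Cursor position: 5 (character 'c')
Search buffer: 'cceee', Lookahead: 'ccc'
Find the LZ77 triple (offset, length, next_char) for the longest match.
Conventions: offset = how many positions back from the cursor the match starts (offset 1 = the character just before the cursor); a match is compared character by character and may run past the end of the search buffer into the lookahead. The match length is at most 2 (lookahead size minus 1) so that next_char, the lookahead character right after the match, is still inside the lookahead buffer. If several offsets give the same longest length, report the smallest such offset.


Try each offset into the search buffer:
  offset=1 (pos 4, char 'e'): match length 0
  offset=2 (pos 3, char 'e'): match length 0
  offset=3 (pos 2, char 'e'): match length 0
  offset=4 (pos 1, char 'c'): match length 1
  offset=5 (pos 0, char 'c'): match length 2
Longest match has length 2 at offset 5.
next_char = character at position 5 + 2 = 7 -> 'c'

Best match: offset=5, length=2 (matching 'cc' starting at position 0)
LZ77 triple: (5, 2, 'c')


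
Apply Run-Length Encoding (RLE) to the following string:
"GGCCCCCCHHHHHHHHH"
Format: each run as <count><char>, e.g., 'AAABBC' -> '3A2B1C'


Scanning runs left to right:
  i=0: run of 'G' x 2 -> '2G'
  i=2: run of 'C' x 6 -> '6C'
  i=8: run of 'H' x 9 -> '9H'

RLE = 2G6C9H


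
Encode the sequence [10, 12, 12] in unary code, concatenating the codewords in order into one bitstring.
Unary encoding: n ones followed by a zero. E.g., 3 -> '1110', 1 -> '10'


Encode each number as n ones followed by a terminating 0:
  10 -> 11111111110 (11 bits)
  12 -> 1111111111110 (13 bits)
  12 -> 1111111111110 (13 bits)
Total length = 11 + 13 + 13 = 37 bits.

Unary([10, 12, 12]) = 1111111111011111111111101111111111110 (37 bits)


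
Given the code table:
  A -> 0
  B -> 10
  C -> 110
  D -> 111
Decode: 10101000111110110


Decoding:
10 -> B
10 -> B
10 -> B
0 -> A
0 -> A
111 -> D
110 -> C
110 -> C


Result: BBBAADCC


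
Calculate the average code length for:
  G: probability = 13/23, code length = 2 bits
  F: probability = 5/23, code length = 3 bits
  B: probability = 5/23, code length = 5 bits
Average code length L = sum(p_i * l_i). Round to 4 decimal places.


Weighted contributions p_i * l_i:
  G: (13/23) * 2 = 26/23
  F: (5/23) * 3 = 15/23
  B: (5/23) * 5 = 25/23
Sum = (26 + 15 + 25)/23 = 66/23

L = 66/23 = 2.8696 bits/symbol


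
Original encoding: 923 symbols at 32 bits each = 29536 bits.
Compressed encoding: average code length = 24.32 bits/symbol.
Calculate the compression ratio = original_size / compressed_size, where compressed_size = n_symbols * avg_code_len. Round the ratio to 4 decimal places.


original_size = n_symbols * orig_bits = 923 * 32 = 29536 bits
compressed_size = n_symbols * avg_code_len = 923 * 24.32 = 22447.36 bits
ratio = original_size / compressed_size = 29536 / 22447.36 = 1.3158

Compression ratio = 1.3158


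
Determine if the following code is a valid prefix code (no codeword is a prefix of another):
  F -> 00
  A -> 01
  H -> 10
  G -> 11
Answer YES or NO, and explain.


Checking each pair (does one codeword prefix another?):
  F='00' vs A='01': no prefix
  F='00' vs H='10': no prefix
  F='00' vs G='11': no prefix
  A='01' vs F='00': no prefix
  A='01' vs H='10': no prefix
  A='01' vs G='11': no prefix
  H='10' vs F='00': no prefix
  H='10' vs A='01': no prefix
  H='10' vs G='11': no prefix
  G='11' vs F='00': no prefix
  G='11' vs A='01': no prefix
  G='11' vs H='10': no prefix
No violation found over all pairs.

YES -- this is a valid prefix code. No codeword is a prefix of any other codeword.


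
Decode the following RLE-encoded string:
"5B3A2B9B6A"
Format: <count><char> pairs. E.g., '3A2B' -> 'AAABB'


Expanding each <count><char> pair:
  5B -> 'BBBBB'
  3A -> 'AAA'
  2B -> 'BB'
  9B -> 'BBBBBBBBB'
  6A -> 'AAAAAA'

Decoded = BBBBBAAABBBBBBBBBBBAAAAAA


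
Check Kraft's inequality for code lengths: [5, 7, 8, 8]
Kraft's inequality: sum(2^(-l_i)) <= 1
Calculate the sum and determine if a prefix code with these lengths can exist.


Sum = 2^(-5) + 2^(-7) + 2^(-8) + 2^(-8)
    = 0.03125 + 0.0078125 + 0.00390625 + 0.00390625
    = 12/256 = 0.046875
Since 0.046875 <= 1, Kraft's inequality IS satisfied.
A prefix code with these lengths CAN exist.

Kraft sum = 0.046875. Satisfied.


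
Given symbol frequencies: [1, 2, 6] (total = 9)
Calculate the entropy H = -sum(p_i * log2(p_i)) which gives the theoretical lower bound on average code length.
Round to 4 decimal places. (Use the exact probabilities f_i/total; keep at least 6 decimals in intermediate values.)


Per-symbol terms -p_i * log2(p_i) with p_i = f_i/9:
  p = 1/9 = 0.111111: log2(p) = -3.169925, -p*log2(p) = 0.352214
  p = 2/9 = 0.222222: log2(p) = -2.169925, -p*log2(p) = 0.482206
  p = 6/9 = 0.666667: log2(p) = -0.584963, -p*log2(p) = 0.389975
H = 0.352214 + 0.482206 + 0.389975 = 1.224395

H = 1.2244 bits/symbol


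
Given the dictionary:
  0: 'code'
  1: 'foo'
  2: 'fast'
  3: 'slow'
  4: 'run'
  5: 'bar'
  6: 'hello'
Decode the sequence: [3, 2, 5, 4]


Look up each index in the dictionary:
  3 -> 'slow'
  2 -> 'fast'
  5 -> 'bar'
  4 -> 'run'

Decoded: "slow fast bar run"


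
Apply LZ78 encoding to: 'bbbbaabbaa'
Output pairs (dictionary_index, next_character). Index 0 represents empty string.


LZ78 encoding steps:
Dictionary: {0: ''}
Step 1: w='' (idx 0), next='b' -> output (0, 'b'), add 'b' as idx 1
Step 2: w='b' (idx 1), next='b' -> output (1, 'b'), add 'bb' as idx 2
Step 3: w='b' (idx 1), next='a' -> output (1, 'a'), add 'ba' as idx 3
Step 4: w='' (idx 0), next='a' -> output (0, 'a'), add 'a' as idx 4
Step 5: w='bb' (idx 2), next='a' -> output (2, 'a'), add 'bba' as idx 5
Step 6: w='a' (idx 4), end of input -> output (4, '')


Encoded: [(0, 'b'), (1, 'b'), (1, 'a'), (0, 'a'), (2, 'a'), (4, '')]


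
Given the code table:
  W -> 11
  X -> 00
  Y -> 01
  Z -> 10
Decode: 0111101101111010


Decoding:
01 -> Y
11 -> W
10 -> Z
11 -> W
01 -> Y
11 -> W
10 -> Z
10 -> Z


Result: YWZWYWZZ


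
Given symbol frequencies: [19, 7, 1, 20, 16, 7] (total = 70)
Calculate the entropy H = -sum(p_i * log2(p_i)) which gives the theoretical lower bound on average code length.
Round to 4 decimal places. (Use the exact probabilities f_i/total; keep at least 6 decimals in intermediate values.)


Per-symbol terms -p_i * log2(p_i) with p_i = f_i/70:
  p = 19/70 = 0.271429: log2(p) = -1.881356, -p*log2(p) = 0.510654
  p = 7/70 = 0.100000: log2(p) = -3.321928, -p*log2(p) = 0.332193
  p = 1/70 = 0.014286: log2(p) = -6.129283, -p*log2(p) = 0.087561
  p = 20/70 = 0.285714: log2(p) = -1.807355, -p*log2(p) = 0.516387
  p = 16/70 = 0.228571: log2(p) = -2.129283, -p*log2(p) = 0.486693
  p = 7/70 = 0.100000: log2(p) = -3.321928, -p*log2(p) = 0.332193
H = 0.510654 + 0.332193 + 0.087561 + 0.516387 + 0.486693 + 0.332193 = 2.265681

H = 2.2657 bits/symbol


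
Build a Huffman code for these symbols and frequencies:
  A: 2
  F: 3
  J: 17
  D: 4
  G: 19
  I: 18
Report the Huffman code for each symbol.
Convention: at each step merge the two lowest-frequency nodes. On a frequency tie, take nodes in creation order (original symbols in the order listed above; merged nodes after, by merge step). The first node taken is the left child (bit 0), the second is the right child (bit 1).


Huffman tree construction:
Step 1: Merge A(2) + F(3) = 5
Step 2: Merge D(4) + (A+F)(5) = 9
Step 3: Merge (D+(A+F))(9) + J(17) = 26
Step 4: Merge I(18) + G(19) = 37
Step 5: Merge ((D+(A+F))+J)(26) + (I+G)(37) = 63
Read each symbol's code off the tree from the root (left child = 0, right child = 1).

Codes:
  A: 0010 (length 4)
  F: 0011 (length 4)
  J: 01 (length 2)
  D: 000 (length 3)
  G: 11 (length 2)
  I: 10 (length 2)
Average code length: 140/63 = 2.2222 bits/symbol


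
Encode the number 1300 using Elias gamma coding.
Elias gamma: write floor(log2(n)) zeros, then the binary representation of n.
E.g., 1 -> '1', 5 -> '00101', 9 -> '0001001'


num_bits = floor(log2(1300)) + 1 = 11
leading_zeros = num_bits - 1 = 10
binary(1300) = 10100010100

Elias gamma(1300) = '0000000000' + '10100010100' = 000000000010100010100 (21 bits)


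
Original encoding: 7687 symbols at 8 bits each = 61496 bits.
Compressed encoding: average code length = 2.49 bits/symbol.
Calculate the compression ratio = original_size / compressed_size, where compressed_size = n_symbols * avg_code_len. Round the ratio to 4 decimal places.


original_size = n_symbols * orig_bits = 7687 * 8 = 61496 bits
compressed_size = n_symbols * avg_code_len = 7687 * 2.49 = 19140.63 bits
ratio = original_size / compressed_size = 61496 / 19140.63 = 3.2129

Compression ratio = 3.2129


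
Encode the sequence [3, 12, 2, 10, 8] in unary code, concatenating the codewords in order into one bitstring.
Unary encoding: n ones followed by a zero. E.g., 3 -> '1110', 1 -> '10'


Encode each number as n ones followed by a terminating 0:
  3 -> 1110 (4 bits)
  12 -> 1111111111110 (13 bits)
  2 -> 110 (3 bits)
  10 -> 11111111110 (11 bits)
  8 -> 111111110 (9 bits)
Total length = 4 + 13 + 3 + 11 + 9 = 40 bits.

Unary([3, 12, 2, 10, 8]) = 1110111111111111011011111111110111111110 (40 bits)


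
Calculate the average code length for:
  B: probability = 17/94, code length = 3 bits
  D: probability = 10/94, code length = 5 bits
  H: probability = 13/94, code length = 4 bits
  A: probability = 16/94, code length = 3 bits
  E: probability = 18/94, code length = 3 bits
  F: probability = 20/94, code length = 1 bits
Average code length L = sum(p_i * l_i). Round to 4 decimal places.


Weighted contributions p_i * l_i:
  B: (17/94) * 3 = 51/94
  D: (10/94) * 5 = 50/94
  H: (13/94) * 4 = 52/94
  A: (16/94) * 3 = 48/94
  E: (18/94) * 3 = 54/94
  F: (20/94) * 1 = 20/94
Sum = (51 + 50 + 52 + 48 + 54 + 20)/94 = 275/94

L = 275/94 = 2.9255 bits/symbol


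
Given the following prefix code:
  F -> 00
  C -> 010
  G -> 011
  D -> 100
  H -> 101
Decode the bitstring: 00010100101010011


Decoding step by step:
Bits 00 -> F
Bits 010 -> C
Bits 100 -> D
Bits 101 -> H
Bits 010 -> C
Bits 011 -> G


Decoded message: FCDHCG


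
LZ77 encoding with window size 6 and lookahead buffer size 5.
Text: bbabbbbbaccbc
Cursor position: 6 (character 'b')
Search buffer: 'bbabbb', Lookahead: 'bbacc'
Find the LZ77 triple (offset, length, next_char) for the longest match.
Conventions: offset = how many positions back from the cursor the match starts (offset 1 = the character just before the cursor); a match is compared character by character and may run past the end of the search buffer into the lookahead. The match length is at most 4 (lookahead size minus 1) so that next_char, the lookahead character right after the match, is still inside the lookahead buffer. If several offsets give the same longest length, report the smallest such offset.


Try each offset into the search buffer:
  offset=1 (pos 5, char 'b'): match length 2
  offset=2 (pos 4, char 'b'): match length 2
  offset=3 (pos 3, char 'b'): match length 2
  offset=4 (pos 2, char 'a'): match length 0
  offset=5 (pos 1, char 'b'): match length 1
  offset=6 (pos 0, char 'b'): match length 3
Longest match has length 3 at offset 6.
next_char = character at position 6 + 3 = 9 -> 'c'

Best match: offset=6, length=3 (matching 'bba' starting at position 0)
LZ77 triple: (6, 3, 'c')


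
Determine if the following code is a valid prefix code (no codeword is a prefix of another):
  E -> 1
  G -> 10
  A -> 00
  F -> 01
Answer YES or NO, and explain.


Checking each pair (does one codeword prefix another?):
  E='1' vs G='10': prefix -- VIOLATION

NO -- this is NOT a valid prefix code. E (1) is a prefix of G (10).


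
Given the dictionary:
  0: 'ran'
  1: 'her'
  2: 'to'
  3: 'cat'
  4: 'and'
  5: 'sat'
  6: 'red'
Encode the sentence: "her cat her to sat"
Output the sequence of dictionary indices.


Look up each word in the dictionary:
  'her' -> 1
  'cat' -> 3
  'her' -> 1
  'to' -> 2
  'sat' -> 5

Encoded: [1, 3, 1, 2, 5]


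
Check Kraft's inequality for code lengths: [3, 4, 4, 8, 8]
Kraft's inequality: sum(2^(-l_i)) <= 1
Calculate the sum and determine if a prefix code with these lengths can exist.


Sum = 2^(-3) + 2^(-4) + 2^(-4) + 2^(-8) + 2^(-8)
    = 0.125 + 0.0625 + 0.0625 + 0.00390625 + 0.00390625
    = 66/256 = 0.2578125
Since 0.2578125 <= 1, Kraft's inequality IS satisfied.
A prefix code with these lengths CAN exist.

Kraft sum = 0.2578125. Satisfied.


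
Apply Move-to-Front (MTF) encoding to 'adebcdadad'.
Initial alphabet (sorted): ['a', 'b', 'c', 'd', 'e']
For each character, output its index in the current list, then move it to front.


MTF encoding:
'a': index 0 in ['a', 'b', 'c', 'd', 'e'] -> ['a', 'b', 'c', 'd', 'e']
'd': index 3 in ['a', 'b', 'c', 'd', 'e'] -> ['d', 'a', 'b', 'c', 'e']
'e': index 4 in ['d', 'a', 'b', 'c', 'e'] -> ['e', 'd', 'a', 'b', 'c']
'b': index 3 in ['e', 'd', 'a', 'b', 'c'] -> ['b', 'e', 'd', 'a', 'c']
'c': index 4 in ['b', 'e', 'd', 'a', 'c'] -> ['c', 'b', 'e', 'd', 'a']
'd': index 3 in ['c', 'b', 'e', 'd', 'a'] -> ['d', 'c', 'b', 'e', 'a']
'a': index 4 in ['d', 'c', 'b', 'e', 'a'] -> ['a', 'd', 'c', 'b', 'e']
'd': index 1 in ['a', 'd', 'c', 'b', 'e'] -> ['d', 'a', 'c', 'b', 'e']
'a': index 1 in ['d', 'a', 'c', 'b', 'e'] -> ['a', 'd', 'c', 'b', 'e']
'd': index 1 in ['a', 'd', 'c', 'b', 'e'] -> ['d', 'a', 'c', 'b', 'e']


Output: [0, 3, 4, 3, 4, 3, 4, 1, 1, 1]


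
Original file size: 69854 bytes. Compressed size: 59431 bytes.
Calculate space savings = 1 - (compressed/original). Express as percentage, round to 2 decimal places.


ratio = compressed/original = 59431/69854 = 0.850789
savings = 1 - ratio = 1 - 0.850789 = 0.149211
as a percentage: 0.149211 * 100 = 14.92%

Space savings = 1 - 59431/69854 = 14.92%


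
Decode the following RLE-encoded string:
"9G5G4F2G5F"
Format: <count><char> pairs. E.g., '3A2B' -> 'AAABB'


Expanding each <count><char> pair:
  9G -> 'GGGGGGGGG'
  5G -> 'GGGGG'
  4F -> 'FFFF'
  2G -> 'GG'
  5F -> 'FFFFF'

Decoded = GGGGGGGGGGGGGGFFFFGGFFFFF


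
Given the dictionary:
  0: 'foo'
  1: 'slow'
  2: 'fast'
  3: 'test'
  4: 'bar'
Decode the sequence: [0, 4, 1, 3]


Look up each index in the dictionary:
  0 -> 'foo'
  4 -> 'bar'
  1 -> 'slow'
  3 -> 'test'

Decoded: "foo bar slow test"


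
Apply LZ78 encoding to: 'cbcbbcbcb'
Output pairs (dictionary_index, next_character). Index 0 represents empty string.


LZ78 encoding steps:
Dictionary: {0: ''}
Step 1: w='' (idx 0), next='c' -> output (0, 'c'), add 'c' as idx 1
Step 2: w='' (idx 0), next='b' -> output (0, 'b'), add 'b' as idx 2
Step 3: w='c' (idx 1), next='b' -> output (1, 'b'), add 'cb' as idx 3
Step 4: w='b' (idx 2), next='c' -> output (2, 'c'), add 'bc' as idx 4
Step 5: w='bc' (idx 4), next='b' -> output (4, 'b'), add 'bcb' as idx 5


Encoded: [(0, 'c'), (0, 'b'), (1, 'b'), (2, 'c'), (4, 'b')]


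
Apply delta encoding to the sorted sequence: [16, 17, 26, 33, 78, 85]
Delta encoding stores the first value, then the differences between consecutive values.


First value: 16
Deltas:
  17 - 16 = 1
  26 - 17 = 9
  33 - 26 = 7
  78 - 33 = 45
  85 - 78 = 7


Delta encoded: [16, 1, 9, 7, 45, 7]


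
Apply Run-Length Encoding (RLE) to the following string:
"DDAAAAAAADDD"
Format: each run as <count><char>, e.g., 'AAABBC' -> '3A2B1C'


Scanning runs left to right:
  i=0: run of 'D' x 2 -> '2D'
  i=2: run of 'A' x 7 -> '7A'
  i=9: run of 'D' x 3 -> '3D'

RLE = 2D7A3D


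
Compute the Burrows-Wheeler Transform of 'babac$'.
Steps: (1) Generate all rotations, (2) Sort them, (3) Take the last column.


Rotations (sorted):
  0: $babac -> last char: c
  1: abac$b -> last char: b
  2: ac$bab -> last char: b
  3: babac$ -> last char: $
  4: bac$ba -> last char: a
  5: c$baba -> last char: a


BWT = cbb$aa


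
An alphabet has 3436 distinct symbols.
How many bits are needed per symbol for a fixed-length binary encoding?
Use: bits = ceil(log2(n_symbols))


log2(3436) = 11.7465
Bracket: 2^11 = 2048 < 3436 <= 2^12 = 4096
So ceil(log2(3436)) = 12

bits = ceil(log2(3436)) = ceil(11.7465) = 12 bits


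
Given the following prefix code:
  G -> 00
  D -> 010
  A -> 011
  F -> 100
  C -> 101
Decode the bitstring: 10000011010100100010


Decoding step by step:
Bits 100 -> F
Bits 00 -> G
Bits 011 -> A
Bits 010 -> D
Bits 100 -> F
Bits 100 -> F
Bits 010 -> D


Decoded message: FGADFFD


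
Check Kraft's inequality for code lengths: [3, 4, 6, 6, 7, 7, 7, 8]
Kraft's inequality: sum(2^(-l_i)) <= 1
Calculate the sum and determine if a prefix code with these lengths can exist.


Sum = 2^(-3) + 2^(-4) + 2^(-6) + 2^(-6) + 2^(-7) + 2^(-7) + 2^(-7) + 2^(-8)
    = 0.125 + 0.0625 + 0.015625 + 0.015625 + 0.0078125 + 0.0078125 + 0.0078125 + 0.00390625
    = 63/256 = 0.24609375
Since 0.24609375 <= 1, Kraft's inequality IS satisfied.
A prefix code with these lengths CAN exist.

Kraft sum = 0.24609375. Satisfied.


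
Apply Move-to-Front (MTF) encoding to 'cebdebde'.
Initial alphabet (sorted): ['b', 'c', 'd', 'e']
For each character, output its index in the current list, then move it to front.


MTF encoding:
'c': index 1 in ['b', 'c', 'd', 'e'] -> ['c', 'b', 'd', 'e']
'e': index 3 in ['c', 'b', 'd', 'e'] -> ['e', 'c', 'b', 'd']
'b': index 2 in ['e', 'c', 'b', 'd'] -> ['b', 'e', 'c', 'd']
'd': index 3 in ['b', 'e', 'c', 'd'] -> ['d', 'b', 'e', 'c']
'e': index 2 in ['d', 'b', 'e', 'c'] -> ['e', 'd', 'b', 'c']
'b': index 2 in ['e', 'd', 'b', 'c'] -> ['b', 'e', 'd', 'c']
'd': index 2 in ['b', 'e', 'd', 'c'] -> ['d', 'b', 'e', 'c']
'e': index 2 in ['d', 'b', 'e', 'c'] -> ['e', 'd', 'b', 'c']


Output: [1, 3, 2, 3, 2, 2, 2, 2]


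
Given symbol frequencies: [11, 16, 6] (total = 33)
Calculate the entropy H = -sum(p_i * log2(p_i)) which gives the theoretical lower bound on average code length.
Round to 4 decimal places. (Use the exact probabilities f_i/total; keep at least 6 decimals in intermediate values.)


Per-symbol terms -p_i * log2(p_i) with p_i = f_i/33:
  p = 11/33 = 0.333333: log2(p) = -1.584963, -p*log2(p) = 0.528321
  p = 16/33 = 0.484848: log2(p) = -1.044394, -p*log2(p) = 0.506373
  p = 6/33 = 0.181818: log2(p) = -2.459432, -p*log2(p) = 0.447169
H = 0.528321 + 0.506373 + 0.447169 = 1.481863

H = 1.4819 bits/symbol


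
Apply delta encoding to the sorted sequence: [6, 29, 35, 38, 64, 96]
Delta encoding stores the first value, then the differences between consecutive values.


First value: 6
Deltas:
  29 - 6 = 23
  35 - 29 = 6
  38 - 35 = 3
  64 - 38 = 26
  96 - 64 = 32


Delta encoded: [6, 23, 6, 3, 26, 32]


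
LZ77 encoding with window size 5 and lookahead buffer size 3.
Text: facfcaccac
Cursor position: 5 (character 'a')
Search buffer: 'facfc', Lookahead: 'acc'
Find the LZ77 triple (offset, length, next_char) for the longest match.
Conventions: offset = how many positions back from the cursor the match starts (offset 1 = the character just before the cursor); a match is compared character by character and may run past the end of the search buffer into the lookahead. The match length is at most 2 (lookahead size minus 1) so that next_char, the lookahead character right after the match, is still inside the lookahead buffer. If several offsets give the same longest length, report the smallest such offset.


Try each offset into the search buffer:
  offset=1 (pos 4, char 'c'): match length 0
  offset=2 (pos 3, char 'f'): match length 0
  offset=3 (pos 2, char 'c'): match length 0
  offset=4 (pos 1, char 'a'): match length 2
  offset=5 (pos 0, char 'f'): match length 0
Longest match has length 2 at offset 4.
next_char = character at position 5 + 2 = 7 -> 'c'

Best match: offset=4, length=2 (matching 'ac' starting at position 1)
LZ77 triple: (4, 2, 'c')


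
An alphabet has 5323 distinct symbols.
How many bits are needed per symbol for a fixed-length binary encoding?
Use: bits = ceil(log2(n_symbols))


log2(5323) = 12.378
Bracket: 2^12 = 4096 < 5323 <= 2^13 = 8192
So ceil(log2(5323)) = 13

bits = ceil(log2(5323)) = ceil(12.378) = 13 bits


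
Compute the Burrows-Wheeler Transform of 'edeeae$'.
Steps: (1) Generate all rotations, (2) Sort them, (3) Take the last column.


Rotations (sorted):
  0: $edeeae -> last char: e
  1: ae$edee -> last char: e
  2: deeae$e -> last char: e
  3: e$edeea -> last char: a
  4: eae$ede -> last char: e
  5: edeeae$ -> last char: $
  6: eeae$ed -> last char: d


BWT = eeeae$d


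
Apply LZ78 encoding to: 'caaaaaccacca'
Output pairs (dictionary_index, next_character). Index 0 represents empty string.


LZ78 encoding steps:
Dictionary: {0: ''}
Step 1: w='' (idx 0), next='c' -> output (0, 'c'), add 'c' as idx 1
Step 2: w='' (idx 0), next='a' -> output (0, 'a'), add 'a' as idx 2
Step 3: w='a' (idx 2), next='a' -> output (2, 'a'), add 'aa' as idx 3
Step 4: w='aa' (idx 3), next='c' -> output (3, 'c'), add 'aac' as idx 4
Step 5: w='c' (idx 1), next='a' -> output (1, 'a'), add 'ca' as idx 5
Step 6: w='c' (idx 1), next='c' -> output (1, 'c'), add 'cc' as idx 6
Step 7: w='a' (idx 2), end of input -> output (2, '')


Encoded: [(0, 'c'), (0, 'a'), (2, 'a'), (3, 'c'), (1, 'a'), (1, 'c'), (2, '')]


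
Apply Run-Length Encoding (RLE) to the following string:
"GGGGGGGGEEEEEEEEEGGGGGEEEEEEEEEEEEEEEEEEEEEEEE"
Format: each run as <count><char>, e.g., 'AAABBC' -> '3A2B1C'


Scanning runs left to right:
  i=0: run of 'G' x 8 -> '8G'
  i=8: run of 'E' x 9 -> '9E'
  i=17: run of 'G' x 5 -> '5G'
  i=22: run of 'E' x 24 -> '24E'

RLE = 8G9E5G24E


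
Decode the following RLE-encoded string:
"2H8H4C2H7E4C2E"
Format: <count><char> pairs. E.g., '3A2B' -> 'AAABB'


Expanding each <count><char> pair:
  2H -> 'HH'
  8H -> 'HHHHHHHH'
  4C -> 'CCCC'
  2H -> 'HH'
  7E -> 'EEEEEEE'
  4C -> 'CCCC'
  2E -> 'EE'

Decoded = HHHHHHHHHHCCCCHHEEEEEEECCCCEE


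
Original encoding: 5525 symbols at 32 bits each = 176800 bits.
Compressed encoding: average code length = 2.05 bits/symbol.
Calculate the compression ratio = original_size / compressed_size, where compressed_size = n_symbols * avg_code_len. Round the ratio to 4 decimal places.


original_size = n_symbols * orig_bits = 5525 * 32 = 176800 bits
compressed_size = n_symbols * avg_code_len = 5525 * 2.05 = 11326.25 bits
ratio = original_size / compressed_size = 176800 / 11326.25 = 15.6098

Compression ratio = 15.6098


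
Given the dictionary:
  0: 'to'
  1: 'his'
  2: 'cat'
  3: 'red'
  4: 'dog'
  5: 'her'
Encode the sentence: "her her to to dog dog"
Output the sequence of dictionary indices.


Look up each word in the dictionary:
  'her' -> 5
  'her' -> 5
  'to' -> 0
  'to' -> 0
  'dog' -> 4
  'dog' -> 4

Encoded: [5, 5, 0, 0, 4, 4]


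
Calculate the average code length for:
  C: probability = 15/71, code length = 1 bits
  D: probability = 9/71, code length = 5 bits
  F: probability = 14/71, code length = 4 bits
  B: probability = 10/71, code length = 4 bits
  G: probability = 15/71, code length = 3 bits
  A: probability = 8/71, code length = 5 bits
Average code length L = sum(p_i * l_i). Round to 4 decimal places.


Weighted contributions p_i * l_i:
  C: (15/71) * 1 = 15/71
  D: (9/71) * 5 = 45/71
  F: (14/71) * 4 = 56/71
  B: (10/71) * 4 = 40/71
  G: (15/71) * 3 = 45/71
  A: (8/71) * 5 = 40/71
Sum = (15 + 45 + 56 + 40 + 45 + 40)/71 = 241/71

L = 241/71 = 3.3944 bits/symbol


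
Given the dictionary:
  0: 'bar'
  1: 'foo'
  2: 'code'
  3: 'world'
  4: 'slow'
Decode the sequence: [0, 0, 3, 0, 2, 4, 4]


Look up each index in the dictionary:
  0 -> 'bar'
  0 -> 'bar'
  3 -> 'world'
  0 -> 'bar'
  2 -> 'code'
  4 -> 'slow'
  4 -> 'slow'

Decoded: "bar bar world bar code slow slow"


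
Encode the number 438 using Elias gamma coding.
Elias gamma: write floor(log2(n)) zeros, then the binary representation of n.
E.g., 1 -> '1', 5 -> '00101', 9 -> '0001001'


num_bits = floor(log2(438)) + 1 = 9
leading_zeros = num_bits - 1 = 8
binary(438) = 110110110

Elias gamma(438) = '00000000' + '110110110' = 00000000110110110 (17 bits)


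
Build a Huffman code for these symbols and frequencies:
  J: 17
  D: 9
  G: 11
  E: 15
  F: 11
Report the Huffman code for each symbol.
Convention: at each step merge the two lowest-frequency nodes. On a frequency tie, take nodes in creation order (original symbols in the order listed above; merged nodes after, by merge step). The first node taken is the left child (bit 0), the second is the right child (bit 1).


Huffman tree construction:
Step 1: Merge D(9) + G(11) = 20
Step 2: Merge F(11) + E(15) = 26
Step 3: Merge J(17) + (D+G)(20) = 37
Step 4: Merge (F+E)(26) + (J+(D+G))(37) = 63
Read each symbol's code off the tree from the root (left child = 0, right child = 1).

Codes:
  J: 10 (length 2)
  D: 110 (length 3)
  G: 111 (length 3)
  E: 01 (length 2)
  F: 00 (length 2)
Average code length: 146/63 = 2.3175 bits/symbol
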